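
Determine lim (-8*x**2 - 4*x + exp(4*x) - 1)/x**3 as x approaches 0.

Direct substitution gives 0/0.
Apply L'Hôpital: lim (-16*x + 4*e^(4*x) - 4)/(3*x^2), still 0/0.
Apply L'Hôpital: lim (16*e^(4*x) - 16)/(6*x), still 0/0.
After 3 applications of L'Hôpital's rule the quotient is (64*e^(4*x))/(6); substituting x = 0 gives 32/3.

32/3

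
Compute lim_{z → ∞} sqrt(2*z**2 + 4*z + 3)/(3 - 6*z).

For large |z|, √(2*z^2 + 4*z + 3) ≈ √2·|z| and the denominator ≈ -6z.
Since z → +∞, |z| = z, giving √2/(-6) = -√(2)/6.

-√(2)/6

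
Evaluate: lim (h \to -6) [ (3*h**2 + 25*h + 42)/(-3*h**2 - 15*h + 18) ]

-11/21

At h = -6 both the top and bottom vanish — a removable singularity. Factoring out (h + 6) from each leaves (3*h + 7)/(3 - 3*h), which at h = -6 equals -11/21.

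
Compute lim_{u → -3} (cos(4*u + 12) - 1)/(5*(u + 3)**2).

Direct substitution gives 0/0.
Apply L'Hôpital: lim (-4*sin(4*u + 12))/(10*u + 30), still 0/0.
After 2 applications of L'Hôpital's rule the quotient is (-16*cos(4*u + 12))/(10); substituting u = -3 gives -8/5.

-8/5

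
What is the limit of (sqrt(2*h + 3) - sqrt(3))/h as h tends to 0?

√(3)/3

Substitution gives 0/0. Multiply numerator and denominator by the conjugate √(3 + 2h) + √3.
The numerator becomes (3 + 2h) − 3 = 2h, so the expression simplifies to 2/(√(3 + 2h) + √3).
Letting h → 0 gives 2/(2√3) = √(3)/3.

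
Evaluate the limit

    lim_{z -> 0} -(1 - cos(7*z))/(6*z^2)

-49/12

Substitution gives 0/0.
Use (1 − cos u)/u² → 1/2 with u = 7z: the limit is 7²/(2·(-6)) = -49/12.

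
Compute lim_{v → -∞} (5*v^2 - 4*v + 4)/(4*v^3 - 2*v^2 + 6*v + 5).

0

The denominator has degree 3 and the numerator degree 2. Dividing numerator and denominator by v^3 sends every term to 0 except the leading denominator term, so the limit is 0.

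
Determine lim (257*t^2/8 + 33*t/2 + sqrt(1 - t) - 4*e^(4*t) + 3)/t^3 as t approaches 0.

-2051/48

Substitution gives 0/0; apply L'Hôpital's rule 3 times.
After differentiating numerator and denominator 3 times the quotient is (-256*e^(4*t) - 3/(8*(1 - t)^(5/2)))/(6); at t = 0 this is -2051/48.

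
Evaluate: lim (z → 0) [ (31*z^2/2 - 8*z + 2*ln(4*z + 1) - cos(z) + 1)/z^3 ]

Substitution gives 0/0; apply L'Hôpital's rule 3 times.
After differentiating numerator and denominator 3 times the quotient is (-sin(z) + 256/(4*z + 1)^3)/(6); at z = 0 this is 128/3.

128/3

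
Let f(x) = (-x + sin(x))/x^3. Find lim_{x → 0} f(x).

-1/6

Direct substitution gives 0/0.
Apply L'Hôpital: lim (cos(x) - 1)/(3*x^2), still 0/0.
Apply L'Hôpital: lim (-sin(x))/(6*x), still 0/0.
After 3 applications of L'Hôpital's rule the quotient is (-cos(x))/(6); substituting x = 0 gives -1/6.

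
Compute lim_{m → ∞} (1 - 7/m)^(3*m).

The base → 1 and the exponent → ∞: a 1^∞ form.
Take logarithms: (3m)·ln(1 - 7/m). Since ln(1+u) ~ u for small u, this behaves like (3m)·(-7/m) → -21.
So the limit is e^(-21).

e^(-21)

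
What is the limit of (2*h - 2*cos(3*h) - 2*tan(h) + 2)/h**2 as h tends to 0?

9

Substitution gives 0/0; apply L'Hôpital's rule 2 times.
After differentiating numerator and denominator 2 times the quotient is (-4*sin(h)/cos(h)^3 + 18*cos(3*h))/(2); at h = 0 this is 9.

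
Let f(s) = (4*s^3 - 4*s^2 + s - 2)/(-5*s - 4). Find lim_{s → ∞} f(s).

-∞

The numerator has higher degree (3 > 1); the quotient behaves like (4/(-5))·s^2 for large |s|.
As s → +∞ this diverges to -∞.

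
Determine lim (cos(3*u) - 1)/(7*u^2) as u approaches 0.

-9/14

Direct substitution gives 0/0.
Apply L'Hôpital: lim (-3*sin(3*u))/(14*u), still 0/0.
After 2 applications of L'Hôpital's rule the quotient is (-9*cos(3*u))/(14); substituting u = 0 gives -9/14.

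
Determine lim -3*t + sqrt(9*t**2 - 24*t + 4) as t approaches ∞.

An ∞ − ∞ form. Rationalising with the conjugate, the difference becomes (-24t + 4) / (√(9*t^2 - 24*t + 4) + 3t).
For large t the denominator behaves like 2·3t, so the quotient tends to -24/6 = -4.

-4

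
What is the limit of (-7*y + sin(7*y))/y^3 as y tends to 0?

-343/6

Direct substitution gives 0/0.
Apply L'Hôpital: lim (7*cos(7*y) - 7)/(3*y^2), still 0/0.
Apply L'Hôpital: lim (-49*sin(7*y))/(6*y), still 0/0.
After 3 applications of L'Hôpital's rule the quotient is (-343*cos(7*y))/(6); substituting y = 0 gives -343/6.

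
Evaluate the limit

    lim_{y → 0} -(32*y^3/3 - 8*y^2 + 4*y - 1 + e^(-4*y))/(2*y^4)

-16/3

Direct substitution gives 0/0.
Apply L'Hôpital: lim (32*y^2 - 16*y + 4 - 4*e^(-4*y))/(-8*y^3), still 0/0.
Apply L'Hôpital: lim (64*y - 16 + 16*e^(-4*y))/(-24*y^2), still 0/0.
Apply L'Hôpital: lim (64 - 64*e^(-4*y))/(-48*y), still 0/0.
After 4 applications of L'Hôpital's rule the quotient is (256*e^(-4*y))/(-48); substituting y = 0 gives -16/3.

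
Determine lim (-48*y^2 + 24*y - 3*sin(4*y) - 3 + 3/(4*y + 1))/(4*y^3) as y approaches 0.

Substitution gives 0/0 (the numerator vanishes to order 3).
Expand each term to order y^3: the coefficient of y^3 in 3·1/(1 + 4y) is -192 and in -3·sin(4y) is 32.
Lower-order terms cancel with the polynomial part, so the numerator is (-160)·y^3 + o(y^3), and the limit is (-160)/(4) = -40.

-40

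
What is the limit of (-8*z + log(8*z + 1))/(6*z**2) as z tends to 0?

-16/3

Direct substitution gives 0/0.
Apply L'Hôpital: lim (-8 + 8/(8*z + 1))/(12*z), still 0/0.
After 2 applications of L'Hôpital's rule the quotient is (-64/(8*z + 1)^2)/(12); substituting z = 0 gives -16/3.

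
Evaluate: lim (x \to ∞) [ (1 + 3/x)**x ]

e^(3)

The base → 1 and the exponent → ∞: a 1^∞ form.
Take logarithms: (x)·ln(1 + 3/x). Since ln(1+u) ~ u for small u, this behaves like (x)·(3/x) → 3.
So the limit is e^(3).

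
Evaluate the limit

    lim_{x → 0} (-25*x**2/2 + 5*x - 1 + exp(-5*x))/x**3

-125/6

Direct substitution gives 0/0.
Apply L'Hôpital: lim (-25*x + 5 - 5*e^(-5*x))/(3*x^2), still 0/0.
Apply L'Hôpital: lim (-25 + 25*e^(-5*x))/(6*x), still 0/0.
After 3 applications of L'Hôpital's rule the quotient is (-125*e^(-5*x))/(6); substituting x = 0 gives -125/6.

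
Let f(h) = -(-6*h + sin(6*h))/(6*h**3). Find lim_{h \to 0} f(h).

6

Direct substitution gives 0/0.
Apply L'Hôpital: lim (6*cos(6*h) - 6)/(-18*h^2), still 0/0.
Apply L'Hôpital: lim (-36*sin(6*h))/(-36*h), still 0/0.
After 3 applications of L'Hôpital's rule the quotient is (-216*cos(6*h))/(-36); substituting h = 0 gives 6.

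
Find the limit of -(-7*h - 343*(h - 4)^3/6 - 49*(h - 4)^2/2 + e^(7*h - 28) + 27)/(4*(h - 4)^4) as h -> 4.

Direct substitution gives 0/0.
Apply L'Hôpital: lim (-49*h - 343*(h - 4)^2/2 + 7*e^(7*h - 28) + 189)/(-16*(h - 4)^3), still 0/0.
Apply L'Hôpital: lim (-343*h + 49*e^(7*h - 28) + 1323)/(-48*(h - 4)^2), still 0/0.
Apply L'Hôpital: lim (343*e^(7*h - 28) - 343)/(384 - 96*h), still 0/0.
After 4 applications of L'Hôpital's rule the quotient is (2401*e^(7*h - 28))/(-96); substituting h = 4 gives -2401/96.

-2401/96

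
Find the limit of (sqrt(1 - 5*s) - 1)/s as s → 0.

A 0/0 form; rationalise with √(1 - 5s) + √1. This collapses the numerator to -5s, leaving -5/(√(1 - 5s) + √1) → -5/(2√1) = -5/2.

-5/2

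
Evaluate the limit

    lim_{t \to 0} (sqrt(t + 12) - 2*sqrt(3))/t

√(3)/12

Substitution gives 0/0. Multiply numerator and denominator by the conjugate √(12 + t) + √12.
The numerator becomes (12 + t) − 12 = t, so the expression simplifies to 1/(√(12 + t) + √12).
Letting t → 0 gives 1/(2√12) = √(3)/12.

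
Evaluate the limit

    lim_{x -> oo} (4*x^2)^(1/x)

1

Base → ∞ and exponent → 0: an ∞^0 form.
Take logs: (1/x)·ln(4·x^2) = (ln 4 + 2·ln x)/x → 0.
So the limit is e^0 = 1.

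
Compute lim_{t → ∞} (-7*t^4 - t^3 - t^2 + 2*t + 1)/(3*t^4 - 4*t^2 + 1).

Numerator and denominator both have degree 4.
Dividing every term by t^4, all lower-order terms vanish and the limit is the ratio of leading coefficients, -7/(3) = -7/3.

-7/3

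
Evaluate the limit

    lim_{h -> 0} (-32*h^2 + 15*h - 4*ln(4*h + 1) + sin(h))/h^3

Substitution gives 0/0 (the numerator vanishes to order 3).
Expand each term to order h^3: the coefficient of h^3 in sin(h) is -1/6 and in -4·ln(1 + 4h) is -256/3.
Lower-order terms cancel with the polynomial part, so the numerator is (-171/2)·h^3 + o(h^3), and the limit is (-171/2)/(1) = -171/2.

-171/2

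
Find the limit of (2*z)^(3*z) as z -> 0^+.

Base → 0⁺ and exponent → 0⁺: a 0^0 form.
Take logs: 3z·ln(2z). This is 0·(−∞); rewriting as ln(2z)/(1/(3z)) and applying L'Hôpital gives 0.
Hence the limit is e^0 = 1.

1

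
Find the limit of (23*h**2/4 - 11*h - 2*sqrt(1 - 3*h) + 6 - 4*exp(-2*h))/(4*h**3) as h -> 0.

Substitution gives 0/0 (the numerator vanishes to order 3).
Expand each term to order h^3: the coefficient of h^3 in -4·e^(-2h) is 16/3 and in -2·√(1 - 3h) is 27/8.
Lower-order terms cancel with the polynomial part, so the numerator is (209/24)·h^3 + o(h^3), and the limit is (209/24)/(4) = 209/96.

209/96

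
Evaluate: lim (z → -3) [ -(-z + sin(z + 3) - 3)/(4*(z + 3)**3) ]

1/24

Direct substitution gives 0/0.
Apply L'Hôpital: lim (cos(z + 3) - 1)/(-12*(z + 3)^2), still 0/0.
Apply L'Hôpital: lim (-sin(z + 3))/(-24*z - 72), still 0/0.
After 3 applications of L'Hôpital's rule the quotient is (-cos(z + 3))/(-24); substituting z = -3 gives 1/24.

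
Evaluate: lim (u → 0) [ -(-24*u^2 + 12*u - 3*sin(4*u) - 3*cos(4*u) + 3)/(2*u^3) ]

Substitution gives 0/0 (the numerator vanishes to order 3).
Expand each term to order u^3: the coefficient of u^3 in -3·cos(4u) is 0 and in -3·sin(4u) is 32.
Lower-order terms cancel with the polynomial part, so the numerator is (32)·u^3 + o(u^3), and the limit is (32)/(-2) = -16.

-16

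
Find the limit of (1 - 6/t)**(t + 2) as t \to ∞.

e^(-6)

Write it as [(1 - 6/t)^t]^(1) · (1 - 6/t)^(2). The bracketed term tends to e^(-6) and the second factor to 1, so the limit is e^(-6).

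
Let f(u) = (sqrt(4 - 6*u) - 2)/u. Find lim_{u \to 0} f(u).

A 0/0 form; rationalise with √(4 - 6u) + √4. This collapses the numerator to -6u, leaving -6/(√(4 - 6u) + √4) → -6/(2√4) = -3/2.

-3/2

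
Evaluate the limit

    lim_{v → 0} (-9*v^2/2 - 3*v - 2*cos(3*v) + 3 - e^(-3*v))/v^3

9/2

Substitution gives 0/0; apply L'Hôpital's rule 3 times.
After differentiating numerator and denominator 3 times the quotient is (-54*sin(3*v) + 27*e^(-3*v))/(6); at v = 0 this is 9/2.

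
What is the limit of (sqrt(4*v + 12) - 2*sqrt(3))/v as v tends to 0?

√(3)/3

Substitution gives 0/0. Multiply numerator and denominator by the conjugate √(12 + 4v) + √12.
The numerator becomes (12 + 4v) − 12 = 4v, so the expression simplifies to 4/(√(12 + 4v) + √12).
Letting v → 0 gives 4/(2√12) = √(3)/3.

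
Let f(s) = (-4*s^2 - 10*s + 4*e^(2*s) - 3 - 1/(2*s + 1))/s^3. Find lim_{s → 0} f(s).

40/3

Substitution gives 0/0; apply L'Hôpital's rule 3 times.
After differentiating numerator and denominator 3 times the quotient is (32*e^(2*s) + 48/(2*s + 1)^4)/(6); at s = 0 this is 40/3.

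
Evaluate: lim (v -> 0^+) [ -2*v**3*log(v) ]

0

This is a 0·(−∞) form. Rewrite as -2·ln(v) / v^(−3) and apply L'Hôpital:
the derivative quotient is -2·(1/v) / (−3·v^(−4)) = (2/3)·v^3 → 0.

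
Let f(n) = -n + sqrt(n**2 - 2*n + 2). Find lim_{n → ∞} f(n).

-1

This has the form ∞ − ∞. Multiply and divide by the conjugate √(n^2 - 2*n + 2) + n.
That gives (-2n + 2) / (√(n^2 - 2*n + 2) + n).
Divide numerator and denominator by n: the limit is -2/(2·1) = -1.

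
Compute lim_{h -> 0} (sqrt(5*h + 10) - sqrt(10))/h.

√(10)/4

A 0/0 form; rationalise with √(10 + 5h) + √10. This collapses the numerator to 5h, leaving 5/(√(10 + 5h) + √10) → 5/(2√10) = √(10)/4.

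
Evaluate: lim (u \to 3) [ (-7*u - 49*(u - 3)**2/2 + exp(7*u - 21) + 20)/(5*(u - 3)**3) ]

Direct substitution gives 0/0.
Apply L'Hôpital: lim (-49*u + 7*e^(7*u - 21) + 140)/(15*(u - 3)^2), still 0/0.
Apply L'Hôpital: lim (49*e^(7*u - 21) - 49)/(30*u - 90), still 0/0.
After 3 applications of L'Hôpital's rule the quotient is (343*e^(7*u - 21))/(30); substituting u = 3 gives 343/30.

343/30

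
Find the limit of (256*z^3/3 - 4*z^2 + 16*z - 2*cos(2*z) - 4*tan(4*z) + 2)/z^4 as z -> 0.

-4/3

Substitution gives 0/0 (the numerator vanishes to order 4).
Expand each term to order z^4: the coefficient of z^4 in -4·tan(4z) is 0 and in -2·cos(2z) is -4/3.
Lower-order terms cancel with the polynomial part, so the numerator is (-4/3)·z^4 + o(z^4), and the limit is (-4/3)/(1) = -4/3.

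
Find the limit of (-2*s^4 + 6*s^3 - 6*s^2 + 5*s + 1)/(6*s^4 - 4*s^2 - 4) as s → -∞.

-1/3

Numerator and denominator both have degree 4.
Dividing every term by s^4, all lower-order terms vanish and the limit is the ratio of leading coefficients, -2/(6) = -1/3.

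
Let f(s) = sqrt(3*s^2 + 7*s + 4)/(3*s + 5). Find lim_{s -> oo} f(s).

For large |s|, √(3*s^2 + 7*s + 4) ≈ √3·|s| and the denominator ≈ 3s.
Since s → +∞, |s| = s, giving √3/(3) = √(3)/3.

√(3)/3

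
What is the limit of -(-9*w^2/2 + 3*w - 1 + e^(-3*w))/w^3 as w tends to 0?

9/2

Direct substitution gives 0/0.
Apply L'Hôpital: lim (-9*w + 3 - 3*e^(-3*w))/(-3*w^2), still 0/0.
Apply L'Hôpital: lim (-9 + 9*e^(-3*w))/(-6*w), still 0/0.
After 3 applications of L'Hôpital's rule the quotient is (-27*e^(-3*w))/(-6); substituting w = 0 gives 9/2.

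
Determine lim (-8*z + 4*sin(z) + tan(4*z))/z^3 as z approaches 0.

Substitution gives 0/0; apply L'Hôpital's rule 3 times.
After differentiating numerator and denominator 3 times the quotient is (-4*cos(z) + 384*tan(4*z)^4 + 512*tan(4*z)^2 + 128)/(6); at z = 0 this is 62/3.

62/3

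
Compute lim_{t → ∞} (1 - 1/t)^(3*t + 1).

Let L be the limit and take ln: ln L = lim (3t + 1)·ln(1 - 1/t) = lim (3t + 1)·(-1/t + O(1/t²)) = -3.
Hence L = e^(-3).

e^(-3)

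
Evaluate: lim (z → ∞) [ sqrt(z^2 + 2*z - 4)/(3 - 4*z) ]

-1/4

For large |z|, √(z^2 + 2*z - 4) ≈ √1·|z| and the denominator ≈ -4z.
Since z → +∞, |z| = z, giving √1/(-4) = -1/4.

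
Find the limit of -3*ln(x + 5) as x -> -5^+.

∞

As x → -5⁺, x + 5 → 0⁺ and ln(x + 5) → −∞.
Multiplying by -3 gives ∞.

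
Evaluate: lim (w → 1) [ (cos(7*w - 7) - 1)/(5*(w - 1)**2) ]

Direct substitution gives 0/0.
Apply L'Hôpital: lim (-7*sin(7*w - 7))/(10*w - 10), still 0/0.
After 2 applications of L'Hôpital's rule the quotient is (-49*cos(7*w - 7))/(10); substituting w = 1 gives -49/10.

-49/10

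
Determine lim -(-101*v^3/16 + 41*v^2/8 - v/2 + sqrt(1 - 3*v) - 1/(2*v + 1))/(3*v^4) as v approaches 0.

Substitution gives 0/0; apply L'Hôpital's rule 4 times.
After differentiating numerator and denominator 4 times the quotient is (-384/(2*v + 1)^5 - 1215/(16*(1 - 3*v)^(7/2)))/(-72); at v = 0 this is 2453/384.

2453/384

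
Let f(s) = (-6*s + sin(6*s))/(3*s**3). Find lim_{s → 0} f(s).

-12

Direct substitution gives 0/0.
Apply L'Hôpital: lim (6*cos(6*s) - 6)/(9*s^2), still 0/0.
Apply L'Hôpital: lim (-36*sin(6*s))/(18*s), still 0/0.
After 3 applications of L'Hôpital's rule the quotient is (-216*cos(6*s))/(18); substituting s = 0 gives -12.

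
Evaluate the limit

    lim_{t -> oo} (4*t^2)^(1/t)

Base → ∞ and exponent → 0: an ∞^0 form.
Take logs: (1/t)·ln(4·t^2) = (ln 4 + 2·ln t)/t → 0.
So the limit is e^0 = 1.

1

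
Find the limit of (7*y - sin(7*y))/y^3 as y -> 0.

343/6

Direct substitution gives 0/0.
Apply L'Hôpital: lim (7 - 7*cos(7*y))/(3*y^2), still 0/0.
Apply L'Hôpital: lim (49*sin(7*y))/(6*y), still 0/0.
After 3 applications of L'Hôpital's rule the quotient is (343*cos(7*y))/(6); substituting y = 0 gives 343/6.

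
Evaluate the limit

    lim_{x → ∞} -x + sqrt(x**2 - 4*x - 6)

An ∞ − ∞ form. Rationalising with the conjugate, the difference becomes (-4x - 6) / (√(x^2 - 4*x - 6) + x).
For large x the denominator behaves like 2·x, so the quotient tends to -4/2 = -2.

-2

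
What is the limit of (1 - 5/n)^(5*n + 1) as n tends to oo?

e^(-25)

Write it as [(1 - 5/n)^n]^(5) · (1 - 5/n)^(1). The bracketed term tends to e^(-5) and the second factor to 1, so the limit is e^(-25).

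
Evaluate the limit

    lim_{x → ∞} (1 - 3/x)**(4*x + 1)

e^(-12)

The base → 1 and the exponent → ∞: a 1^∞ form.
Take logarithms: (4x + 1)·ln(1 - 3/x). Since ln(1+u) ~ u for small u, this behaves like (4x)·(-3/x) → -12.
So the limit is e^(-12).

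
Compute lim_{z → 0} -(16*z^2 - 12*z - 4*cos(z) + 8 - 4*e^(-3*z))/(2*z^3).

Substitution gives 0/0; apply L'Hôpital's rule 3 times.
After differentiating numerator and denominator 3 times the quotient is (-4*sin(z) + 108*e^(-3*z))/(-12); at z = 0 this is -9.

-9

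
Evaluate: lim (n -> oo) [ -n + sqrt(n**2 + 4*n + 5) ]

An ∞ − ∞ form. Rationalising with the conjugate, the difference becomes (4n + 5) / (√(n^2 + 4*n + 5) + n).
For large n the denominator behaves like 2·n, so the quotient tends to 4/2 = 2.

2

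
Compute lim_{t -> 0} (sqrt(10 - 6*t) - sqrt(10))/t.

-3*√(10)/10

Substitution gives 0/0. Multiply numerator and denominator by the conjugate √(10 - 6t) + √10.
The numerator becomes (10 - 6t) − 10 = -6t, so the expression simplifies to -6/(√(10 - 6t) + √10).
Letting t → 0 gives -6/(2√10) = -3*√(10)/10.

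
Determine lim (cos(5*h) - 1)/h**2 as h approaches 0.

-25/2

Direct substitution gives 0/0.
Apply L'Hôpital: lim (-5*sin(5*h))/(2*h), still 0/0.
After 2 applications of L'Hôpital's rule the quotient is (-25*cos(5*h))/(2); substituting h = 0 gives -25/2.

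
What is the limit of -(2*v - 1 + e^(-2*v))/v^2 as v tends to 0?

Direct substitution gives 0/0.
Apply L'Hôpital: lim (2 - 2*e^(-2*v))/(-2*v), still 0/0.
After 2 applications of L'Hôpital's rule the quotient is (4*e^(-2*v))/(-2); substituting v = 0 gives -2.

-2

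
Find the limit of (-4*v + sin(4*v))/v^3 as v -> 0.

-32/3

Direct substitution gives 0/0.
Apply L'Hôpital: lim (4*cos(4*v) - 4)/(3*v^2), still 0/0.
Apply L'Hôpital: lim (-16*sin(4*v))/(6*v), still 0/0.
After 3 applications of L'Hôpital's rule the quotient is (-64*cos(4*v))/(6); substituting v = 0 gives -32/3.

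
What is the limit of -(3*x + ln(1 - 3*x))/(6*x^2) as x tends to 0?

3/4

Direct substitution gives 0/0.
Apply L'Hôpital: lim (3 - 3/(1 - 3*x))/(-12*x), still 0/0.
After 2 applications of L'Hôpital's rule the quotient is (-9/(1 - 3*x)^2)/(-12); substituting x = 0 gives 3/4.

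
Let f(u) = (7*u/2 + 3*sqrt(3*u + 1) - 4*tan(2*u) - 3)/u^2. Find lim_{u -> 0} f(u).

Substitution gives 0/0 (the numerator vanishes to order 2).
Expand each term to order u^2: the coefficient of u^2 in -4·tan(2u) is 0 and in 3·√(1 + 3u) is -27/8.
Lower-order terms cancel with the polynomial part, so the numerator is (-27/8)·u^2 + o(u^2), and the limit is (-27/8)/(1) = -27/8.

-27/8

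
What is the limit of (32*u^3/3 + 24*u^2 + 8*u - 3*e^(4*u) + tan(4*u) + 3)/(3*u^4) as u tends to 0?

-32/3

Substitution gives 0/0 (the numerator vanishes to order 4).
Expand each term to order u^4: the coefficient of u^4 in -3·e^(4u) is -32 and in tan(4u) is 0.
Lower-order terms cancel with the polynomial part, so the numerator is (-32)·u^4 + o(u^4), and the limit is (-32)/(3) = -32/3.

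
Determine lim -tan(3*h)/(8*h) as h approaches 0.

-3/8

Substitution gives 0/0.
Since tan(u)/u → 1 as u → 0, tan(3h)/(3h) → 1 and the limit is 3/(-8) = -3/8.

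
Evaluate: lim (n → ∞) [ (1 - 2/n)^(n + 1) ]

e^(-2)

Write it as [(1 - 2/n)^n]^(1) · (1 - 2/n)^(1). The bracketed term tends to e^(-2) and the second factor to 1, so the limit is e^(-2).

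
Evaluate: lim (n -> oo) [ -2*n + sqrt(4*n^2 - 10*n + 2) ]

An ∞ − ∞ form. Rationalising with the conjugate, the difference becomes (-10n + 2) / (√(4*n^2 - 10*n + 2) + 2n).
For large n the denominator behaves like 2·2n, so the quotient tends to -10/4 = -5/2.

-5/2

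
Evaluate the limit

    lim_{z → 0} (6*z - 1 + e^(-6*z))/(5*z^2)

18/5

Direct substitution gives 0/0.
Apply L'Hôpital: lim (6 - 6*e^(-6*z))/(10*z), still 0/0.
After 2 applications of L'Hôpital's rule the quotient is (36*e^(-6*z))/(10); substituting z = 0 gives 18/5.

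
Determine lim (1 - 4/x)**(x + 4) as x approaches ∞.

e^(-4)

The base → 1 and the exponent → ∞: a 1^∞ form.
Take logarithms: (x + 4)·ln(1 - 4/x). Since ln(1+u) ~ u for small u, this behaves like (x)·(-4/x) → -4.
So the limit is e^(-4).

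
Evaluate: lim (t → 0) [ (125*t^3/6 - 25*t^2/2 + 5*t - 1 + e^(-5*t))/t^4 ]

Direct substitution gives 0/0.
Apply L'Hôpital: lim (125*t^2/2 - 25*t + 5 - 5*e^(-5*t))/(4*t^3), still 0/0.
Apply L'Hôpital: lim (125*t - 25 + 25*e^(-5*t))/(12*t^2), still 0/0.
Apply L'Hôpital: lim (125 - 125*e^(-5*t))/(24*t), still 0/0.
After 4 applications of L'Hôpital's rule the quotient is (625*e^(-5*t))/(24); substituting t = 0 gives 625/24.

625/24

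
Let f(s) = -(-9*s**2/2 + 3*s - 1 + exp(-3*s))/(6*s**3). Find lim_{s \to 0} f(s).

3/4

Direct substitution gives 0/0.
Apply L'Hôpital: lim (-9*s + 3 - 3*e^(-3*s))/(-18*s^2), still 0/0.
Apply L'Hôpital: lim (-9 + 9*e^(-3*s))/(-36*s), still 0/0.
After 3 applications of L'Hôpital's rule the quotient is (-27*e^(-3*s))/(-36); substituting s = 0 gives 3/4.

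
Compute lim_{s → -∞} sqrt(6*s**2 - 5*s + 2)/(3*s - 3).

For large |s|, √(6*s^2 - 5*s + 2) ≈ √6·|s| and the denominator ≈ 3s.
Since s → −∞, |s| = −s, giving −√6/(3) = -√(6)/3.

-√(6)/3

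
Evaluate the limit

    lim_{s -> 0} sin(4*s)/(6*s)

Substitution gives 0/0.
Write it as (4/6)·sin(4s)/(4s); since sin(u)/u → 1, the limit is 2/3.

2/3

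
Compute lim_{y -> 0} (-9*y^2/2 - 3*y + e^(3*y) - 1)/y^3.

Direct substitution gives 0/0.
Apply L'Hôpital: lim (-9*y + 3*e^(3*y) - 3)/(3*y^2), still 0/0.
Apply L'Hôpital: lim (9*e^(3*y) - 9)/(6*y), still 0/0.
After 3 applications of L'Hôpital's rule the quotient is (27*e^(3*y))/(6); substituting y = 0 gives 9/2.

9/2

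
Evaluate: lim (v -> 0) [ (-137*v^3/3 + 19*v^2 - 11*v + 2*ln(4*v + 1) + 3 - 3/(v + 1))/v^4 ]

-131

Substitution gives 0/0 (the numerator vanishes to order 4).
Expand each term to order v^4: the coefficient of v^4 in 2·ln(1 + 4v) is -128 and in -3·1/(1 + v) is -3.
Lower-order terms cancel with the polynomial part, so the numerator is (-131)·v^4 + o(v^4), and the limit is (-131)/(1) = -131.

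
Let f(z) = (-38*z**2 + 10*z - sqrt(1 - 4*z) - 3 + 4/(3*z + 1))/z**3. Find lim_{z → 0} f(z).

-104

Substitution gives 0/0; apply L'Hôpital's rule 3 times.
After differentiating numerator and denominator 3 times the quotient is (-648/(3*z + 1)^4 + 24/(1 - 4*z)^(5/2))/(6); at z = 0 this is -104.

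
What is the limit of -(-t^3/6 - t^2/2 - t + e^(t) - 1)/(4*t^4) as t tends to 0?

Direct substitution gives 0/0.
Apply L'Hôpital: lim (-t^2/2 - t + e^(t) - 1)/(-16*t^3), still 0/0.
Apply L'Hôpital: lim (-t + e^(t) - 1)/(-48*t^2), still 0/0.
Apply L'Hôpital: lim (e^(t) - 1)/(-96*t), still 0/0.
After 4 applications of L'Hôpital's rule the quotient is (e^(t))/(-96); substituting t = 0 gives -1/96.

-1/96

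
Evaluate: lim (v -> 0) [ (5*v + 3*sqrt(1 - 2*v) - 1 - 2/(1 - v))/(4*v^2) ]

-7/8

Substitution gives 0/0; apply L'Hôpital's rule 2 times.
After differentiating numerator and denominator 2 times the quotient is (4/(v - 1)^3 - 3/(1 - 2*v)^(3/2))/(8); at v = 0 this is -7/8.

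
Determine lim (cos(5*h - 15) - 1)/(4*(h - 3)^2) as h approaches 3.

-25/8

Direct substitution gives 0/0.
Apply L'Hôpital: lim (-5*sin(5*h - 15))/(8*h - 24), still 0/0.
After 2 applications of L'Hôpital's rule the quotient is (-25*cos(5*h - 15))/(8); substituting h = 3 gives -25/8.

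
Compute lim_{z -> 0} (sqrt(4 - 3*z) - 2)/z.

-3/4

Substitution gives 0/0. Multiply numerator and denominator by the conjugate √(4 - 3z) + √4.
The numerator becomes (4 - 3z) − 4 = -3z, so the expression simplifies to -3/(√(4 - 3z) + √4).
Letting z → 0 gives -3/(2√4) = -3/4.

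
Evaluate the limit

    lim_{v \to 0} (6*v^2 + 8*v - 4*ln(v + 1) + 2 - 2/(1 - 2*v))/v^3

Substitution gives 0/0; apply L'Hôpital's rule 3 times.
After differentiating numerator and denominator 3 times the quotient is (-96/(2*v - 1)^4 - 8/(v + 1)^3)/(6); at v = 0 this is -52/3.

-52/3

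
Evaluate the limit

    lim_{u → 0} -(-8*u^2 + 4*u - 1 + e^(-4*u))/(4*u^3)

8/3

Direct substitution gives 0/0.
Apply L'Hôpital: lim (-16*u + 4 - 4*e^(-4*u))/(-12*u^2), still 0/0.
Apply L'Hôpital: lim (-16 + 16*e^(-4*u))/(-24*u), still 0/0.
After 3 applications of L'Hôpital's rule the quotient is (-64*e^(-4*u))/(-24); substituting u = 0 gives 8/3.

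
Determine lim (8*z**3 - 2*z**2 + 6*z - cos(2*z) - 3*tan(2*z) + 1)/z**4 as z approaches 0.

-2/3

Substitution gives 0/0; apply L'Hôpital's rule 4 times.
After differentiating numerator and denominator 4 times the quotient is (-16*cos(2*z) - 1152*tan(2*z)^5 - 1920*tan(2*z)^3 - 768*tan(2*z))/(24); at z = 0 this is -2/3.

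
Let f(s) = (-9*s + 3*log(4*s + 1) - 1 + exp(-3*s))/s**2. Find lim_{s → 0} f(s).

Substitution gives 0/0 (the numerator vanishes to order 2).
Expand each term to order s^2: the coefficient of s^2 in 3·ln(1 + 4s) is -24 and in e^(-3s) is 9/2.
Lower-order terms cancel with the polynomial part, so the numerator is (-39/2)·s^2 + o(s^2), and the limit is (-39/2)/(1) = -39/2.

-39/2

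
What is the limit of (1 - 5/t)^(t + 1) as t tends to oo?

The base → 1 and the exponent → ∞: a 1^∞ form.
Take logarithms: (t + 1)·ln(1 - 5/t). Since ln(1+u) ~ u for small u, this behaves like (t)·(-5/t) → -5.
So the limit is e^(-5).

e^(-5)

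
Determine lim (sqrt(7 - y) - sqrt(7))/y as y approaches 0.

Substitution gives 0/0. Multiply numerator and denominator by the conjugate √(7 - y) + √7.
The numerator becomes (7 - y) − 7 = -y, so the expression simplifies to -1/(√(7 - y) + √7).
Letting y → 0 gives -1/(2√7) = -√(7)/14.

-√(7)/14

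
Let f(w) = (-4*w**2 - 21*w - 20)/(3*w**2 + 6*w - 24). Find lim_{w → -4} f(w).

Since w = -4 makes numerator and denominator zero, (w + 4) divides both.
Cancelling it gives (-4*w - 5)/(3*w - 6); now plug in w = -4 to get -11/18.

-11/18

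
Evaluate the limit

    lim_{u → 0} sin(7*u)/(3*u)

Substitution gives 0/0.
Write it as (7/3)·sin(7u)/(7u); since sin(θ)/θ → 1, the limit is 7/3.

7/3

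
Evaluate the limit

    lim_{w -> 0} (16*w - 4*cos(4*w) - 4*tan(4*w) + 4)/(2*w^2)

16

Substitution gives 0/0 (the numerator vanishes to order 2).
Expand each term to order w^2: the coefficient of w^2 in -4·tan(4w) is 0 and in -4·cos(4w) is 32.
Lower-order terms cancel with the polynomial part, so the numerator is (32)·w^2 + o(w^2), and the limit is (32)/(2) = 16.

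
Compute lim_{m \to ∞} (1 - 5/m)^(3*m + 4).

Write it as [(1 - 5/m)^m]^(3) · (1 - 5/m)^(4). The bracketed term tends to e^(-5) and the second factor to 1, so the limit is e^(-15).

e^(-15)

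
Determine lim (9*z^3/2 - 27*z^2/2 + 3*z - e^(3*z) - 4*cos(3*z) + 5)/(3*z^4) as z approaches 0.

Substitution gives 0/0 (the numerator vanishes to order 4).
Expand each term to order z^4: the coefficient of z^4 in -4·cos(3z) is -27/2 and in −e^(3z) is -27/8.
Lower-order terms cancel with the polynomial part, so the numerator is (-135/8)·z^4 + o(z^4), and the limit is (-135/8)/(3) = -45/8.

-45/8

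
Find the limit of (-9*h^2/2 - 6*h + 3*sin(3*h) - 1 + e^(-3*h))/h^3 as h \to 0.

Substitution gives 0/0 (the numerator vanishes to order 3).
Expand each term to order h^3: the coefficient of h^3 in e^(-3h) is -9/2 and in 3·sin(3h) is -27/2.
Lower-order terms cancel with the polynomial part, so the numerator is (-18)·h^3 + o(h^3), and the limit is (-18)/(1) = -18.

-18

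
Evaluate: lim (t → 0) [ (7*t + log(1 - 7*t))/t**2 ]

Direct substitution gives 0/0.
Apply L'Hôpital: lim (7 - 7/(1 - 7*t))/(2*t), still 0/0.
After 2 applications of L'Hôpital's rule the quotient is (-49/(1 - 7*t)^2)/(2); substituting t = 0 gives -49/2.

-49/2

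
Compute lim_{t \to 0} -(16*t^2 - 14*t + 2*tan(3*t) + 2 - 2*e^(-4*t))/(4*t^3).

-59/6

Substitution gives 0/0 (the numerator vanishes to order 3).
Expand each term to order t^3: the coefficient of t^3 in -2·e^(-4t) is 64/3 and in 2·tan(3t) is 18.
Lower-order terms cancel with the polynomial part, so the numerator is (118/3)·t^3 + o(t^3), and the limit is (118/3)/(-4) = -59/6.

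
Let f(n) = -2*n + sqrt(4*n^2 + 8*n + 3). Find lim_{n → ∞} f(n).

2

An ∞ − ∞ form. Rationalising with the conjugate, the difference becomes (8n + 3) / (√(4*n^2 + 8*n + 3) + 2n).
For large n the denominator behaves like 2·2n, so the quotient tends to 8/4 = 2.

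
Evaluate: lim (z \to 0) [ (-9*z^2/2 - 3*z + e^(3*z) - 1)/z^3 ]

9/2

Direct substitution gives 0/0.
Apply L'Hôpital: lim (-9*z + 3*e^(3*z) - 3)/(3*z^2), still 0/0.
Apply L'Hôpital: lim (9*e^(3*z) - 9)/(6*z), still 0/0.
After 3 applications of L'Hôpital's rule the quotient is (27*e^(3*z))/(6); substituting z = 0 gives 9/2.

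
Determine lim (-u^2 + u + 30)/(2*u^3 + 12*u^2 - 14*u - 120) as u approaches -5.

At u = -5 both the top and bottom vanish — a removable singularity. Factoring out (u + 5) from each leaves (6 - u)/(2*u^2 + 2*u - 24), which at u = -5 equals 11/16.

11/16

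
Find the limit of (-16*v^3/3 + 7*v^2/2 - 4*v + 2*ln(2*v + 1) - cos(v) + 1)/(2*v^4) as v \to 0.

Substitution gives 0/0 (the numerator vanishes to order 4).
Expand each term to order v^4: the coefficient of v^4 in 2·ln(1 + 2v) is -8 and in −cos(v) is -1/24.
Lower-order terms cancel with the polynomial part, so the numerator is (-193/24)·v^4 + o(v^4), and the limit is (-193/24)/(2) = -193/48.

-193/48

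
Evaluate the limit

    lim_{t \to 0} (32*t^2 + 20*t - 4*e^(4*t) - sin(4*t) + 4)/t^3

-32

Substitution gives 0/0; apply L'Hôpital's rule 3 times.
After differentiating numerator and denominator 3 times the quotient is (-256*e^(4*t) + 64*cos(4*t))/(6); at t = 0 this is -32.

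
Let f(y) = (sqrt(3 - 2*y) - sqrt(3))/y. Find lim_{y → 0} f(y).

-√(3)/3

A 0/0 form; rationalise with √(3 - 2y) + √3. This collapses the numerator to -2y, leaving -2/(√(3 - 2y) + √3) → -2/(2√3) = -√(3)/3.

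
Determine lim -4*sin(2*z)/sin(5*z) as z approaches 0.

-8/5

Substitution gives 0/0.
Divide numerator and denominator by z: sin(2z)/z → 2 and sin(5z)/z → 5, so the limit is -4·2/5 = -8/5.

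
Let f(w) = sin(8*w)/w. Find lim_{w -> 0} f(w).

Substitution gives 0/0.
Write it as (8)·sin(8w)/(8w); since sin(u)/u → 1, the limit is 8.

8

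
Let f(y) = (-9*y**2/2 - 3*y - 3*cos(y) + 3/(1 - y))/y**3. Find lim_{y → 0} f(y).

Substitution gives 0/0; apply L'Hôpital's rule 3 times.
After differentiating numerator and denominator 3 times the quotient is (-3*sin(y) + 18/(y - 1)^4)/(6); at y = 0 this is 3.

3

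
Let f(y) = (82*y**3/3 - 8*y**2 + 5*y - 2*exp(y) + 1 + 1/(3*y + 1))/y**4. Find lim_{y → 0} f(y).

Substitution gives 0/0; apply L'Hôpital's rule 4 times.
After differentiating numerator and denominator 4 times the quotient is (-2*e^(y) + 1944/(3*y + 1)^5)/(24); at y = 0 this is 971/12.

971/12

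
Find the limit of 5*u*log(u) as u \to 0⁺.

This is a 0·(−∞) form. Rewrite as 5·ln(u) / u^(−1) and apply L'Hôpital:
the derivative quotient is 5·(1/u) / (−1·u^(−2)) = (-5/1)·u^1 → 0.

0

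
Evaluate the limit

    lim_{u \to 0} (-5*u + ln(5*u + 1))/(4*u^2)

-25/8

Direct substitution gives 0/0.
Apply L'Hôpital: lim (-5 + 5/(5*u + 1))/(8*u), still 0/0.
After 2 applications of L'Hôpital's rule the quotient is (-25/(5*u + 1)^2)/(8); substituting u = 0 gives -25/8.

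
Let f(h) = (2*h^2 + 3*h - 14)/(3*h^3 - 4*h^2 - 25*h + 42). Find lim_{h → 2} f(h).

Direct substitution gives 0/0, so factor. Both numerator and denominator have (h - 2) as a factor.
After cancelling, the expression reduces to (2*h + 7)/(3*h^2 + 2*h - 21).
Substituting h = 2 gives -11/5.

-11/5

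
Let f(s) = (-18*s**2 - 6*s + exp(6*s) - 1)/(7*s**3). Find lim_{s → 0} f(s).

36/7

Direct substitution gives 0/0.
Apply L'Hôpital: lim (-36*s + 6*e^(6*s) - 6)/(21*s^2), still 0/0.
Apply L'Hôpital: lim (36*e^(6*s) - 36)/(42*s), still 0/0.
After 3 applications of L'Hôpital's rule the quotient is (216*e^(6*s))/(42); substituting s = 0 gives 36/7.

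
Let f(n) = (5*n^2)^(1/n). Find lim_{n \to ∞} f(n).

Base → ∞ and exponent → 0: an ∞^0 form.
Take logs: (1/n)·ln(5·n^2) = (ln 5 + 2·ln n)/n → 0.
So the limit is e^0 = 1.

1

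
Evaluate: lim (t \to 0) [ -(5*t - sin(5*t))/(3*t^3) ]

Direct substitution gives 0/0.
Apply L'Hôpital: lim (5 - 5*cos(5*t))/(-9*t^2), still 0/0.
Apply L'Hôpital: lim (25*sin(5*t))/(-18*t), still 0/0.
After 3 applications of L'Hôpital's rule the quotient is (125*cos(5*t))/(-18); substituting t = 0 gives -125/18.

-125/18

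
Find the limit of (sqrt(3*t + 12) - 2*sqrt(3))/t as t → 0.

A 0/0 form; rationalise with √(12 + 3t) + √12. This collapses the numerator to 3t, leaving 3/(√(12 + 3t) + √12) → 3/(2√12) = √(3)/4.

√(3)/4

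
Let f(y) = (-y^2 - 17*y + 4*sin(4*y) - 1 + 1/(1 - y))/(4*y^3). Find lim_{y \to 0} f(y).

-125/12

Substitution gives 0/0; apply L'Hôpital's rule 3 times.
After differentiating numerator and denominator 3 times the quotient is (-256*cos(4*y) + 6/(y - 1)^4)/(24); at y = 0 this is -125/12.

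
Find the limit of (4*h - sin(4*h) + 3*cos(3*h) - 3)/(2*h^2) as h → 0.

-27/4

Substitution gives 0/0; apply L'Hôpital's rule 2 times.
After differentiating numerator and denominator 2 times the quotient is (16*sin(4*h) - 27*cos(3*h))/(4); at h = 0 this is -27/4.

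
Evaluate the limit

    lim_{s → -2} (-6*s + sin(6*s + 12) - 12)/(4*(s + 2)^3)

-9

Direct substitution gives 0/0.
Apply L'Hôpital: lim (6*cos(6*s + 12) - 6)/(12*(s + 2)^2), still 0/0.
Apply L'Hôpital: lim (-36*sin(6*s + 12))/(24*s + 48), still 0/0.
After 3 applications of L'Hôpital's rule the quotient is (-216*cos(6*s + 12))/(24); substituting s = -2 gives -9.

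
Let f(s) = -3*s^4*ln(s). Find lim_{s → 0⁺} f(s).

This is a 0·(−∞) form. Rewrite as -3·ln(s) / s^(−4) and apply L'Hôpital:
the derivative quotient is -3·(1/s) / (−4·s^(−5)) = (3/4)·s^4 → 0.

0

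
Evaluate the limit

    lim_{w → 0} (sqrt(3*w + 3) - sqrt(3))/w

√(3)/2

Substitution gives 0/0. Multiply numerator and denominator by the conjugate √(3 + 3w) + √3.
The numerator becomes (3 + 3w) − 3 = 3w, so the expression simplifies to 3/(√(3 + 3w) + √3).
Letting w → 0 gives 3/(2√3) = √(3)/2.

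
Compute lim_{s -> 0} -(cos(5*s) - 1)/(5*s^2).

5/2

Direct substitution gives 0/0.
Apply L'Hôpital: lim (-5*sin(5*s))/(-10*s), still 0/0.
After 2 applications of L'Hôpital's rule the quotient is (-25*cos(5*s))/(-10); substituting s = 0 gives 5/2.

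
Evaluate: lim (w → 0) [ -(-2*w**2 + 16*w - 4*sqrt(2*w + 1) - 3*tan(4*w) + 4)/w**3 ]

66

Substitution gives 0/0 (the numerator vanishes to order 3).
Expand each term to order w^3: the coefficient of w^3 in -4·√(1 + 2w) is -2 and in -3·tan(4w) is -64.
Lower-order terms cancel with the polynomial part, so the numerator is (-66)·w^3 + o(w^3), and the limit is (-66)/(-1) = 66.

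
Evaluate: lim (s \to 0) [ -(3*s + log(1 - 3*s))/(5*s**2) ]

Direct substitution gives 0/0.
Apply L'Hôpital: lim (3 - 3/(1 - 3*s))/(-10*s), still 0/0.
After 2 applications of L'Hôpital's rule the quotient is (-9/(1 - 3*s)^2)/(-10); substituting s = 0 gives 9/10.

9/10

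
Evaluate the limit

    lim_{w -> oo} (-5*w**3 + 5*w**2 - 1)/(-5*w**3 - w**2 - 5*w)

Numerator and denominator both have degree 3.
Dividing every term by w^3, all lower-order terms vanish and the limit is the ratio of leading coefficients, -5/(-5) = 1.

1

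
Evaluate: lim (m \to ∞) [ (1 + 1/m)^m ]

The base → 1 and the exponent → ∞: a 1^∞ form.
Take logarithms: (m)·ln(1 + 1/m). Since ln(1+u) ~ u for small u, this behaves like (m)·(1/m) → 1.
So the limit is e^(1).

e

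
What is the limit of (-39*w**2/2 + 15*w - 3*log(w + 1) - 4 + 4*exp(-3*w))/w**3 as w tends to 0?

Substitution gives 0/0; apply L'Hôpital's rule 3 times.
After differentiating numerator and denominator 3 times the quotient is (-108*e^(-3*w) - 6/(w + 1)^3)/(6); at w = 0 this is -19.

-19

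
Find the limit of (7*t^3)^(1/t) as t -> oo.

Base → ∞ and exponent → 0: an ∞^0 form.
Take logs: (1/t)·ln(7·t^3) = (ln 7 + 3·ln t)/t → 0.
So the limit is e^0 = 1.

1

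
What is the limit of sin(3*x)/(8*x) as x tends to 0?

3/8

Substitution gives 0/0.
Write it as (3/8)·sin(3x)/(3x); since sin(u)/u → 1, the limit is 3/8.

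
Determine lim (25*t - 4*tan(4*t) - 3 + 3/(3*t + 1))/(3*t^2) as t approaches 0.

9

Substitution gives 0/0 (the numerator vanishes to order 2).
Expand each term to order t^2: the coefficient of t^2 in 3·1/(1 + 3t) is 27 and in -4·tan(4t) is 0.
Lower-order terms cancel with the polynomial part, so the numerator is (27)·t^2 + o(t^2), and the limit is (27)/(3) = 9.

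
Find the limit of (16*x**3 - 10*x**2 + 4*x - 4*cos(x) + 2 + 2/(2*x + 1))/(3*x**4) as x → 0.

191/18

Substitution gives 0/0; apply L'Hôpital's rule 4 times.
After differentiating numerator and denominator 4 times the quotient is (-4*cos(x) + 768/(2*x + 1)^5)/(72); at x = 0 this is 191/18.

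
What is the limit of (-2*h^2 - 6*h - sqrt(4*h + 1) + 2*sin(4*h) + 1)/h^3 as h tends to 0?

-76/3

Substitution gives 0/0 (the numerator vanishes to order 3).
Expand each term to order h^3: the coefficient of h^3 in 2·sin(4h) is -64/3 and in −√(1 + 4h) is -4.
Lower-order terms cancel with the polynomial part, so the numerator is (-76/3)·h^3 + o(h^3), and the limit is (-76/3)/(1) = -76/3.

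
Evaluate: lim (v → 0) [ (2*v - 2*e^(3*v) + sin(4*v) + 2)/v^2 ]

-9

Substitution gives 0/0; apply L'Hôpital's rule 2 times.
After differentiating numerator and denominator 2 times the quotient is (-18*e^(3*v) - 16*sin(4*v))/(2); at v = 0 this is -9.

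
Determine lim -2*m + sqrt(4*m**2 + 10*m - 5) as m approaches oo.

An ∞ − ∞ form. Rationalising with the conjugate, the difference becomes (10m - 5) / (√(4*m^2 + 10*m - 5) + 2m).
For large m the denominator behaves like 2·2m, so the quotient tends to 10/4 = 5/2.

5/2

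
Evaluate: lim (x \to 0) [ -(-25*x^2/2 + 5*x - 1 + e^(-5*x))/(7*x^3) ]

Direct substitution gives 0/0.
Apply L'Hôpital: lim (-25*x + 5 - 5*e^(-5*x))/(-21*x^2), still 0/0.
Apply L'Hôpital: lim (-25 + 25*e^(-5*x))/(-42*x), still 0/0.
After 3 applications of L'Hôpital's rule the quotient is (-125*e^(-5*x))/(-42); substituting x = 0 gives 125/42.

125/42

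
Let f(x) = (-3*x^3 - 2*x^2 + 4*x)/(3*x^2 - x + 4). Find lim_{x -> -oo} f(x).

∞

The numerator has higher degree (3 > 2); the quotient behaves like (-3/(3))·x^1 for large |x|.
As x → −∞ this diverges to ∞.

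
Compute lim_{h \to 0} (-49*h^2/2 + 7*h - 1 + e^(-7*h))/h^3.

Direct substitution gives 0/0.
Apply L'Hôpital: lim (-49*h + 7 - 7*e^(-7*h))/(3*h^2), still 0/0.
Apply L'Hôpital: lim (-49 + 49*e^(-7*h))/(6*h), still 0/0.
After 3 applications of L'Hôpital's rule the quotient is (-343*e^(-7*h))/(6); substituting h = 0 gives -343/6.

-343/6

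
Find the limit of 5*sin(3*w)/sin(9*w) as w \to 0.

5/3

Substitution gives 0/0.
Divide numerator and denominator by w: sin(3w)/w → 3 and sin(9w)/w → 9, so the limit is 5·3/9 = 5/3.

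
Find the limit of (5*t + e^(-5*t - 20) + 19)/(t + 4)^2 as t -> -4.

25/2

Direct substitution gives 0/0.
Apply L'Hôpital: lim (5 - 5*e^(-5*t - 20))/(2*t + 8), still 0/0.
After 2 applications of L'Hôpital's rule the quotient is (25*e^(-5*t - 20))/(2); substituting t = -4 gives 25/2.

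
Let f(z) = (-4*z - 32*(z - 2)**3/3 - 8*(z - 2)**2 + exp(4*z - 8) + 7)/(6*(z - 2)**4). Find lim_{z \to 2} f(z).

16/9

Direct substitution gives 0/0.
Apply L'Hôpital: lim (-16*z - 32*(z - 2)^2 + 4*e^(4*z - 8) + 28)/(24*(z - 2)^3), still 0/0.
Apply L'Hôpital: lim (-64*z + 16*e^(4*z - 8) + 112)/(72*(z - 2)^2), still 0/0.
Apply L'Hôpital: lim (64*e^(4*z - 8) - 64)/(144*z - 288), still 0/0.
After 4 applications of L'Hôpital's rule the quotient is (256*e^(4*z - 8))/(144); substituting z = 2 gives 16/9.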